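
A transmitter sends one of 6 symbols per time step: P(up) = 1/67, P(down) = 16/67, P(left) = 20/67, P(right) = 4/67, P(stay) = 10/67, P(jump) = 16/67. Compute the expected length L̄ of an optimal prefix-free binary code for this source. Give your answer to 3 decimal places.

Repeatedly combine the two least-probable nodes; the expected code length is the sum of the merged weights.
merge 1/67 + 4/67 → 5/67
merge 5/67 + 10/67 → 15/67
merge 15/67 + 16/67 → 31/67
merge 16/67 + 20/67 → 36/67
merge 31/67 + 36/67 → 1
L = 5/67 + 15/67 + 31/67 + 36/67 + 1 = 154/67 ≈ 2.299 bits/symbol.

2.299 bits/symbol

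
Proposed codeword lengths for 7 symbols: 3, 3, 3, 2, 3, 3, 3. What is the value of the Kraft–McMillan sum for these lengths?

With common denominator 2^3 = 8: Σ 2^(−ℓᵢ) = 1/8 + 1/8 + 1/8 + 2/8 + 1/8 + 1/8 + 1/8 = 8/8 = 1.

1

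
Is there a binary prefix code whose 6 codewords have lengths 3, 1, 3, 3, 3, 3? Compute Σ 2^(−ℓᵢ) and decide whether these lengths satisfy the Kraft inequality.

With common denominator 2^3 = 8: Σ 2^(−ℓᵢ) = 1/8 + 4/8 + 1/8 + 1/8 + 1/8 + 1/8 = 9/8 = 1.125.
Kraft's inequality requires Σ ≤ 1; here Σ = 1.125 > 1, so no such prefix code exists.

1.125; no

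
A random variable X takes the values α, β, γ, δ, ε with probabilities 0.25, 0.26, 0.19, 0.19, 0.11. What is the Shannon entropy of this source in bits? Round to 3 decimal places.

H = −Σ pᵢ log₂ pᵢ.
−0.25·log₂(0.25) = 0.5000
−0.26·log₂(0.26) = 0.5053
−0.19·log₂(0.19) = 0.4552
−0.19·log₂(0.19) = 0.4552
−0.11·log₂(0.11) = 0.3503
Sum ≈ 2.2660 → 2.266 bits.

2.266 bits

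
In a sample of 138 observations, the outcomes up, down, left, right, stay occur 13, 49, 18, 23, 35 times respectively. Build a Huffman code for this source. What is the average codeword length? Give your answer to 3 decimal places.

Probabilities are the counts divided by 138.
Repeatedly combine the two least-probable nodes; the expected code length is the sum of the merged weights.
merge 13/138 + 3/23 → 31/138
merge 1/6 + 31/138 → 9/23
merge 35/138 + 49/138 → 14/23
merge 9/23 + 14/23 → 1
L = 31/138 + 9/23 + 14/23 + 1 = 307/138 ≈ 2.225 bits/symbol.

2.225 bits/symbol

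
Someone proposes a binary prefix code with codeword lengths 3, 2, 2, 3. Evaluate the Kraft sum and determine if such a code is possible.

With common denominator 2^3 = 8: Σ 2^(−ℓᵢ) = 1/8 + 2/8 + 2/8 + 1/8 = 6/8 = 0.75.
Kraft's inequality requires Σ ≤ 1; here Σ = 0.75 ≤ 1, so such a prefix code exists.

0.75; yes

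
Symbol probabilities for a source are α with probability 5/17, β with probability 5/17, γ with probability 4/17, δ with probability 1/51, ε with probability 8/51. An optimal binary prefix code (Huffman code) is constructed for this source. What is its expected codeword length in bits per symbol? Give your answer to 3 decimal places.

2.176 bits/symbol

Repeatedly combine the two least-probable nodes; the expected code length is the sum of the merged weights.
merge 1/51 + 8/51 → 3/17
merge 3/17 + 4/17 → 7/17
merge 5/17 + 5/17 → 10/17
merge 7/17 + 10/17 → 1
L = 3/17 + 7/17 + 10/17 + 1 = 37/17 ≈ 2.176 bits/symbol.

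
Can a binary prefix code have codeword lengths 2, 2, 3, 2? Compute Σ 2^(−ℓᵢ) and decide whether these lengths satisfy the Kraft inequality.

0.875; yes

With common denominator 2^3 = 8: Σ 2^(−ℓᵢ) = 2/8 + 2/8 + 1/8 + 2/8 = 7/8 = 0.875.
Kraft's inequality requires Σ ≤ 1; here Σ = 0.875 ≤ 1, so such a prefix code exists.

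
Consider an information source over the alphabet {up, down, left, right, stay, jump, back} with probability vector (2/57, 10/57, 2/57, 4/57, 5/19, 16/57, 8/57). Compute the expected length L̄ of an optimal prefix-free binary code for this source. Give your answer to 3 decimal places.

2.491 bits/symbol

Repeatedly combine the two least-probable nodes; the expected code length is the sum of the merged weights.
merge 2/57 + 2/57 → 4/57
merge 4/57 + 4/57 → 8/57
merge 8/57 + 8/57 → 16/57
merge 10/57 + 5/19 → 25/57
merge 16/57 + 16/57 → 32/57
merge 25/57 + 32/57 → 1
L = 4/57 + 8/57 + 16/57 + 25/57 + 32/57 + 1 = 142/57 ≈ 2.491 bits/symbol.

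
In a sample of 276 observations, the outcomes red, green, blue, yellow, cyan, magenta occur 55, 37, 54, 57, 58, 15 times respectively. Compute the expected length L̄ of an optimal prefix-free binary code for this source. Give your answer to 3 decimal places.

Probabilities are the counts divided by 276.
Repeatedly combine the two least-probable nodes; the expected code length is the sum of the merged weights.
merge 5/92 + 37/276 → 13/69
merge 13/69 + 9/46 → 53/138
merge 55/276 + 19/92 → 28/69
merge 29/138 + 53/138 → 41/69
merge 28/69 + 41/69 → 1
L = 13/69 + 53/138 + 28/69 + 41/69 + 1 = 355/138 ≈ 2.572 bits/symbol.

2.572 bits/symbol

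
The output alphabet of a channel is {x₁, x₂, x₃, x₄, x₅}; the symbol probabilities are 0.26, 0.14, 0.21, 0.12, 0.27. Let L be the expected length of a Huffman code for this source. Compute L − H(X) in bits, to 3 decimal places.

Entropy H = −Σ p log₂ p ≈ 2.2523 bits.
Huffman merges: 3/25+7/50→13/50; 21/100+13/50→47/100; 13/50+27/100→53/100; 47/100+53/100→1. L = 113/50 ≈ 2.2600.
L − H = 2.2600 − 2.2523 = 0.008 bits.

0.008 bits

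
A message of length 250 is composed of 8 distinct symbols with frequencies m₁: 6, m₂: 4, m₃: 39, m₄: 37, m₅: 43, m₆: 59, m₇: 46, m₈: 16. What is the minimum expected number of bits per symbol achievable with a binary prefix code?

2.724 bits/symbol

Probabilities are the counts divided by 250.
Repeatedly combine the two least-probable nodes; the expected code length is the sum of the merged weights.
merge 2/125 + 3/125 → 1/25
merge 1/25 + 8/125 → 13/125
merge 13/125 + 37/250 → 63/250
merge 39/250 + 43/250 → 41/125
merge 23/125 + 59/250 → 21/50
merge 63/250 + 41/125 → 29/50
merge 21/50 + 29/50 → 1
L = 1/25 + 13/125 + 63/250 + 41/125 + 21/50 + 29/50 + 1 = 681/250 = 2.724 bits/symbol.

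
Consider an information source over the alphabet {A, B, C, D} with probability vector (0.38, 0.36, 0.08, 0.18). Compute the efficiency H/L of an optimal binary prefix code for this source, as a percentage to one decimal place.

Entropy H = −Σ p log₂ p ≈ 1.7979 bits.
Huffman merges: 2/25+9/50→13/50; 13/50+9/25→31/50; 19/50+31/50→1. L = 47/25 ≈ 1.8800.
Efficiency = H/L = 1.7979/1.8800 = 95.6%.

95.6%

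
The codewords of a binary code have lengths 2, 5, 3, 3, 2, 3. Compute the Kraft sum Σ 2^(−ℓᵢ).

0.90625

With common denominator 2^5 = 32: Σ 2^(−ℓᵢ) = 8/32 + 1/32 + 4/32 + 4/32 + 8/32 + 4/32 = 29/32 = 0.90625.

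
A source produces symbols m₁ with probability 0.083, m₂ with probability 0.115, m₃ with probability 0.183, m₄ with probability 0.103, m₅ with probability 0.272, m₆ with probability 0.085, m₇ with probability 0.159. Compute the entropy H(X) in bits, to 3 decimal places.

H = −Σ pᵢ log₂ pᵢ.
−0.083·log₂(0.083) = 0.2980
−0.115·log₂(0.115) = 0.3588
−0.183·log₂(0.183) = 0.4484
−0.103·log₂(0.103) = 0.3378
−0.272·log₂(0.272) = 0.5109
−0.085·log₂(0.085) = 0.3023
−0.159·log₂(0.159) = 0.4218
Sum ≈ 2.6780 → 2.678 bits.

2.678 bits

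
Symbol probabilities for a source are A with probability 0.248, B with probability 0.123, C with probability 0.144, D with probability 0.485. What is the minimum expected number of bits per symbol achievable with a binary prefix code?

Repeatedly combine the two least-probable nodes; the expected code length is the sum of the merged weights.
merge 123/1000 + 18/125 → 267/1000
merge 31/125 + 267/1000 → 103/200
merge 97/200 + 103/200 → 1
L = 267/1000 + 103/200 + 1 = 891/500 = 1.782 bits/symbol.

1.782 bits/symbol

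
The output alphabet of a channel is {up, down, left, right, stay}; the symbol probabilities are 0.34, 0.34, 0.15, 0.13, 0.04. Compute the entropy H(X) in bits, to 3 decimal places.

H = −Σ pᵢ log₂ pᵢ.
−0.34·log₂(0.34) = 0.5292
−0.34·log₂(0.34) = 0.5292
−0.15·log₂(0.15) = 0.4105
−0.13·log₂(0.13) = 0.3826
−0.04·log₂(0.04) = 0.1858
Sum ≈ 2.0373 → 2.037 bits.

2.037 bits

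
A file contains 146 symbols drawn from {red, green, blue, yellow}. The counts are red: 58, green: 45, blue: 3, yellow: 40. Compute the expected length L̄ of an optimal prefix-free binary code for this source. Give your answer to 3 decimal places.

1.897 bits/symbol

Probabilities are the counts divided by 146.
Repeatedly combine the two least-probable nodes; the expected code length is the sum of the merged weights.
merge 3/146 + 20/73 → 43/146
merge 43/146 + 45/146 → 44/73
merge 29/73 + 44/73 → 1
L = 43/146 + 44/73 + 1 = 277/146 ≈ 1.897 bits/symbol.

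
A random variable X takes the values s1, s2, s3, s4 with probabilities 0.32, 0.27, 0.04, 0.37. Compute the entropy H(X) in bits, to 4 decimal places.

1.7525 bits

H = −Σ pᵢ log₂ pᵢ.
−0.32·log₂(0.32) = 0.5260
−0.27·log₂(0.27) = 0.5100
−0.04·log₂(0.04) = 0.1858
−0.37·log₂(0.37) = 0.5307
Sum ≈ 1.7525 → 1.7525 bits.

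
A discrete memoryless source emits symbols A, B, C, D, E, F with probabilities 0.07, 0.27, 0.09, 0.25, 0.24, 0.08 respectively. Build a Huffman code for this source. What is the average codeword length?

2.39 bits/symbol

Repeatedly combine the two least-probable nodes; the expected code length is the sum of the merged weights.
merge 7/100 + 2/25 → 3/20
merge 9/100 + 3/20 → 6/25
merge 6/25 + 6/25 → 12/25
merge 1/4 + 27/100 → 13/25
merge 12/25 + 13/25 → 1
L = 3/20 + 6/25 + 12/25 + 13/25 + 1 = 239/100 = 2.39 bits/symbol.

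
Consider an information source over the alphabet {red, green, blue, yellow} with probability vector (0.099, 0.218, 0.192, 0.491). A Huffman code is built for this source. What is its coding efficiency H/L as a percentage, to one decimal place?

98.4%

Entropy H = −Σ p log₂ p ≈ 1.7704 bits.
Huffman merges: 99/1000+24/125→291/1000; 109/500+291/1000→509/1000; 491/1000+509/1000→1. L = 9/5 ≈ 1.8000.
Efficiency = H/L = 1.7704/1.8000 = 98.4%.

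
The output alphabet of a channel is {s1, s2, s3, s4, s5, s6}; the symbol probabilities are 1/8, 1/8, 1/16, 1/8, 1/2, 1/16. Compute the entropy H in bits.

Each probability is a power of 1/2, so log₂(1/p) is an integer.
H = Σ p·log₂(1/p) = 1/8·3 + 1/8·3 + 1/16·4 + 1/8·3 + 1/2·1 + 1/16·4 = 2.125 bits.

2.125 bits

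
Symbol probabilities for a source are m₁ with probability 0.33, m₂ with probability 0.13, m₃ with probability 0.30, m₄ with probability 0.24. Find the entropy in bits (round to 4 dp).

1.9257 bits

H = −Σ pᵢ log₂ pᵢ.
−0.33·log₂(0.33) = 0.5278
−0.13·log₂(0.13) = 0.3826
−0.30·log₂(0.30) = 0.5211
−0.24·log₂(0.24) = 0.4941
Sum ≈ 1.9257 → 1.9257 bits.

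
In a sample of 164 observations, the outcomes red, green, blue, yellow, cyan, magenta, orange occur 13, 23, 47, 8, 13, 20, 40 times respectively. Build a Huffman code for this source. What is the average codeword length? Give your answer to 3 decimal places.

2.598 bits/symbol

Probabilities are the counts divided by 164.
Repeatedly combine the two least-probable nodes; the expected code length is the sum of the merged weights.
merge 2/41 + 13/164 → 21/164
merge 13/164 + 5/41 → 33/164
merge 21/164 + 23/164 → 11/41
merge 33/164 + 10/41 → 73/164
merge 11/41 + 47/164 → 91/164
merge 73/164 + 91/164 → 1
L = 21/164 + 33/164 + 11/41 + 73/164 + 91/164 + 1 = 213/82 ≈ 2.598 bits/symbol.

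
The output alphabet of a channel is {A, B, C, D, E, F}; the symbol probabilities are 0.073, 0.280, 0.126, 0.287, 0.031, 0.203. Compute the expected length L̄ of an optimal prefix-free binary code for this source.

Repeatedly combine the two least-probable nodes; the expected code length is the sum of the merged weights.
merge 31/1000 + 73/1000 → 13/125
merge 13/125 + 63/500 → 23/100
merge 203/1000 + 23/100 → 433/1000
merge 7/25 + 287/1000 → 567/1000
merge 433/1000 + 567/1000 → 1
L = 13/125 + 23/100 + 433/1000 + 567/1000 + 1 = 1167/500 = 2.334 bits/symbol.

2.334 bits/symbol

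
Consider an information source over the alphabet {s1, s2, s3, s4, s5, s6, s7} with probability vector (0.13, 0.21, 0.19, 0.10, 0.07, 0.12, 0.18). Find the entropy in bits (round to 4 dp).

H = −Σ pᵢ log₂ pᵢ.
−0.13·log₂(0.13) = 0.3826
−0.21·log₂(0.21) = 0.4728
−0.19·log₂(0.19) = 0.4552
−0.10·log₂(0.10) = 0.3322
−0.07·log₂(0.07) = 0.2686
−0.12·log₂(0.12) = 0.3671
−0.18·log₂(0.18) = 0.4453
Sum ≈ 2.7238 → 2.7238 bits.

2.7238 bits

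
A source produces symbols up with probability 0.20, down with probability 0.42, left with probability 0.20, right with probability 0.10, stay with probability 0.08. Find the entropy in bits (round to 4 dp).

2.0781 bits

H = −Σ pᵢ log₂ pᵢ.
−0.20·log₂(0.20) = 0.4644
−0.42·log₂(0.42) = 0.5256
−0.20·log₂(0.20) = 0.4644
−0.10·log₂(0.10) = 0.3322
−0.08·log₂(0.08) = 0.2915
Sum ≈ 2.0781 → 2.0781 bits.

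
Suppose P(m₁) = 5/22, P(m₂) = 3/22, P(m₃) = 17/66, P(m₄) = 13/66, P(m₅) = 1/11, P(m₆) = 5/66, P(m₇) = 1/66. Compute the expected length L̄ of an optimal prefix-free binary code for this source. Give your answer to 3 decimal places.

2.591 bits/symbol

Repeatedly combine the two least-probable nodes; the expected code length is the sum of the merged weights.
merge 1/66 + 5/66 → 1/11
merge 1/11 + 1/11 → 2/11
merge 3/22 + 2/11 → 7/22
merge 13/66 + 5/22 → 14/33
merge 17/66 + 7/22 → 19/33
merge 14/33 + 19/33 → 1
L = 1/11 + 2/11 + 7/22 + 14/33 + 19/33 + 1 = 57/22 ≈ 2.591 bits/symbol.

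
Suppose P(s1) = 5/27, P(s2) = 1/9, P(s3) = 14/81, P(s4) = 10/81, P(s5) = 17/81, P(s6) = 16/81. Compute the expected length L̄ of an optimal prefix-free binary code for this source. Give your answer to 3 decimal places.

Repeatedly combine the two least-probable nodes; the expected code length is the sum of the merged weights.
merge 1/9 + 10/81 → 19/81
merge 14/81 + 5/27 → 29/81
merge 16/81 + 17/81 → 11/27
merge 19/81 + 29/81 → 16/27
merge 11/27 + 16/27 → 1
L = 19/81 + 29/81 + 11/27 + 16/27 + 1 = 70/27 ≈ 2.593 bits/symbol.

2.593 bits/symbol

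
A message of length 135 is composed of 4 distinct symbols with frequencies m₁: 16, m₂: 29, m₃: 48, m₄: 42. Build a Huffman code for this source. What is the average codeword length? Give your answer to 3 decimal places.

Probabilities are the counts divided by 135.
Repeatedly combine the two least-probable nodes; the expected code length is the sum of the merged weights.
merge 16/135 + 29/135 → 1/3
merge 14/45 + 1/3 → 29/45
merge 16/45 + 29/45 → 1
L = 1/3 + 29/45 + 1 = 89/45 ≈ 1.978 bits/symbol.

1.978 bits/symbol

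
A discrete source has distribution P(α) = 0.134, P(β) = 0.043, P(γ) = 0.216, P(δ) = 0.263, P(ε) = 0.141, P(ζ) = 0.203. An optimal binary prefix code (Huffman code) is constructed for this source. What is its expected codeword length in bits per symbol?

2.495 bits/symbol

Repeatedly combine the two least-probable nodes; the expected code length is the sum of the merged weights.
merge 43/1000 + 67/500 → 177/1000
merge 141/1000 + 177/1000 → 159/500
merge 203/1000 + 27/125 → 419/1000
merge 263/1000 + 159/500 → 581/1000
merge 419/1000 + 581/1000 → 1
L = 177/1000 + 159/500 + 419/1000 + 581/1000 + 1 = 499/200 = 2.495 bits/symbol.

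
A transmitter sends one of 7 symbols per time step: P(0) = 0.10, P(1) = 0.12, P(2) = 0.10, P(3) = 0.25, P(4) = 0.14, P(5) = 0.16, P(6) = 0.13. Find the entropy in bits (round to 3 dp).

2.734 bits

H = −Σ pᵢ log₂ pᵢ.
−0.10·log₂(0.10) = 0.3322
−0.12·log₂(0.12) = 0.3671
−0.10·log₂(0.10) = 0.3322
−0.25·log₂(0.25) = 0.5000
−0.14·log₂(0.14) = 0.3971
−0.16·log₂(0.16) = 0.4230
−0.13·log₂(0.13) = 0.3826
Sum ≈ 2.7342 → 2.734 bits.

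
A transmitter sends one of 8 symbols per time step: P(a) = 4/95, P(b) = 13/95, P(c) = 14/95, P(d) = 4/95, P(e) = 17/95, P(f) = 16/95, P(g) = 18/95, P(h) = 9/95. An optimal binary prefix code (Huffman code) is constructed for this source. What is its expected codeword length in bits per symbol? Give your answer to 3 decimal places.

2.895 bits/symbol

Repeatedly combine the two least-probable nodes; the expected code length is the sum of the merged weights.
merge 4/95 + 4/95 → 8/95
merge 8/95 + 9/95 → 17/95
merge 13/95 + 14/95 → 27/95
merge 16/95 + 17/95 → 33/95
merge 17/95 + 18/95 → 7/19
merge 27/95 + 33/95 → 12/19
merge 7/19 + 12/19 → 1
L = 8/95 + 17/95 + 27/95 + 33/95 + 7/19 + 12/19 + 1 = 55/19 ≈ 2.895 bits/symbol.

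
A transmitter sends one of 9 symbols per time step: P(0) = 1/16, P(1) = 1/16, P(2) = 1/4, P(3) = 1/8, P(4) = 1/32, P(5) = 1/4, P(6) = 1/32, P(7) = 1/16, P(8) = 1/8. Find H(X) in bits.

Each probability is a power of 1/2, so log₂(1/p) is an integer.
H = Σ p·log₂(1/p) = 1/16·4 + 1/16·4 + 1/4·2 + 1/8·3 + 1/32·5 + 1/4·2 + 1/32·5 + 1/16·4 + 1/8·3 = 2.8125 bits.

2.8125 bits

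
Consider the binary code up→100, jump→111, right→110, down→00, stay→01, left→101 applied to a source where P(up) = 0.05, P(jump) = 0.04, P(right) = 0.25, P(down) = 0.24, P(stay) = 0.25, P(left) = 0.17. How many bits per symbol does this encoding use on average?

2.51 bits/symbol

L̄ = Σ pᵢ·ℓᵢ = 0.05·3 + 0.04·3 + 0.25·3 + 0.24·2 + 0.25·2 + 0.17·3 = 2.51 bits/symbol.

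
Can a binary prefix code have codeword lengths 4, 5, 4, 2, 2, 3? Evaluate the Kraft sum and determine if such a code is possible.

With common denominator 2^5 = 32: Σ 2^(−ℓᵢ) = 2/32 + 1/32 + 2/32 + 8/32 + 8/32 + 4/32 = 25/32 = 0.78125.
Kraft's inequality requires Σ ≤ 1; here Σ = 0.78125 ≤ 1, so such a prefix code exists.

0.78125; yes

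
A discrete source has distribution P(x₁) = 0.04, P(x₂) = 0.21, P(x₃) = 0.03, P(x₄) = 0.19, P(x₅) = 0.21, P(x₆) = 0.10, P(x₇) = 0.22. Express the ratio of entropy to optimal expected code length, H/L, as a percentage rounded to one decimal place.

98.1%

Entropy H = −Σ p log₂ p ≈ 2.5512 bits.
Huffman merges: 3/100+1/25→7/100; 7/100+1/10→17/100; 17/100+19/100→9/25; 21/100+21/100→21/50; 11/50+9/25→29/50; 21/50+29/50→1. L = 13/5 ≈ 2.6000.
Efficiency = H/L = 2.5512/2.6000 = 98.1%.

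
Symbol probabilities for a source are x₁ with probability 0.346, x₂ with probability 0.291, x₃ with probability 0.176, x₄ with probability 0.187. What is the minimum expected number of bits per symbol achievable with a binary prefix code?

Repeatedly combine the two least-probable nodes; the expected code length is the sum of the merged weights.
merge 22/125 + 187/1000 → 363/1000
merge 291/1000 + 173/500 → 637/1000
merge 363/1000 + 637/1000 → 1
L = 363/1000 + 637/1000 + 1 = 2 bits/symbol.

2 bits/symbol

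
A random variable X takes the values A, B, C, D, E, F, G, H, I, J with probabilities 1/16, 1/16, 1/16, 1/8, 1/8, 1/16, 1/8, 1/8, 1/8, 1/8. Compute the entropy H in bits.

3.25 bits

Each probability is a power of 1/2, so log₂(1/p) is an integer.
H = Σ p·log₂(1/p) = 1/16·4 + 1/16·4 + 1/16·4 + 1/8·3 + 1/8·3 + 1/16·4 + 1/8·3 + 1/8·3 + 1/8·3 + 1/8·3 = 3.25 bits.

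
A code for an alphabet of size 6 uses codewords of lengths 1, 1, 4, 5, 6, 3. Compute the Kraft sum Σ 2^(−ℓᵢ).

With common denominator 2^6 = 64: Σ 2^(−ℓᵢ) = 32/64 + 32/64 + 4/64 + 2/64 + 1/64 + 8/64 = 79/64 = 1.234375.

1.234375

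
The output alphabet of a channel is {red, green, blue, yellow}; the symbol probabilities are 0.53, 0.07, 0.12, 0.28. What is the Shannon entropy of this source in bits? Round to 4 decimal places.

H = −Σ pᵢ log₂ pᵢ.
−0.53·log₂(0.53) = 0.4854
−0.07·log₂(0.07) = 0.2686
−0.12·log₂(0.12) = 0.3671
−0.28·log₂(0.28) = 0.5142
Sum ≈ 1.6353 → 1.6353 bits.

1.6353 bits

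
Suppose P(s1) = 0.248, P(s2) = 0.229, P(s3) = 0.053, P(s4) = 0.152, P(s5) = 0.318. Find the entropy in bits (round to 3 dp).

2.149 bits

H = −Σ pᵢ log₂ pᵢ.
−0.248·log₂(0.248) = 0.4989
−0.229·log₂(0.229) = 0.4870
−0.053·log₂(0.053) = 0.2246
−0.152·log₂(0.152) = 0.4131
−0.318·log₂(0.318) = 0.5256
Sum ≈ 2.1492 → 2.149 bits.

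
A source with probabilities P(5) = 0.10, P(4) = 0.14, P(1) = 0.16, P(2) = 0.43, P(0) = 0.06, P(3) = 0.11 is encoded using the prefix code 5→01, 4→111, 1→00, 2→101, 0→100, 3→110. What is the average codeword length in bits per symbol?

2.74 bits/symbol

L̄ = Σ pᵢ·ℓᵢ = 0.10·2 + 0.14·3 + 0.16·2 + 0.43·3 + 0.06·3 + 0.11·3 = 2.74 bits/symbol.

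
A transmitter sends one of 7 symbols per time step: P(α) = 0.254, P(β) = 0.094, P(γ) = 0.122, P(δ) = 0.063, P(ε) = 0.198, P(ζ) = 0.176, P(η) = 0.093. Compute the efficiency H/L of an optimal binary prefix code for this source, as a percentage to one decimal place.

Entropy H = −Σ p log₂ p ≈ 2.6668 bits.
Huffman merges: 63/1000+93/1000→39/250; 47/500+61/500→27/125; 39/250+22/125→83/250; 99/500+27/125→207/500; 127/500+83/250→293/500; 207/500+293/500→1. L = 338/125 ≈ 2.7040.
Efficiency = H/L = 2.6668/2.7040 = 98.6%.

98.6%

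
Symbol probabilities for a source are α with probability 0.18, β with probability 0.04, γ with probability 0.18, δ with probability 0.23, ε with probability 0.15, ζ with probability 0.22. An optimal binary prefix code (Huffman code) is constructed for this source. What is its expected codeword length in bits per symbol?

Repeatedly combine the two least-probable nodes; the expected code length is the sum of the merged weights.
merge 1/25 + 3/20 → 19/100
merge 9/50 + 9/50 → 9/25
merge 19/100 + 11/50 → 41/100
merge 23/100 + 9/25 → 59/100
merge 41/100 + 59/100 → 1
L = 19/100 + 9/25 + 41/100 + 59/100 + 1 = 51/20 = 2.55 bits/symbol.

2.55 bits/symbol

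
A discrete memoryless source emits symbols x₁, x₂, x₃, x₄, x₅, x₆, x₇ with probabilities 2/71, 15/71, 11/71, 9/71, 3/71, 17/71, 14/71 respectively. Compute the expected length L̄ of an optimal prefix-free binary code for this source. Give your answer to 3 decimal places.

2.620 bits/symbol

Repeatedly combine the two least-probable nodes; the expected code length is the sum of the merged weights.
merge 2/71 + 3/71 → 5/71
merge 5/71 + 9/71 → 14/71
merge 11/71 + 14/71 → 25/71
merge 14/71 + 15/71 → 29/71
merge 17/71 + 25/71 → 42/71
merge 29/71 + 42/71 → 1
L = 5/71 + 14/71 + 25/71 + 29/71 + 42/71 + 1 = 186/71 ≈ 2.620 bits/symbol.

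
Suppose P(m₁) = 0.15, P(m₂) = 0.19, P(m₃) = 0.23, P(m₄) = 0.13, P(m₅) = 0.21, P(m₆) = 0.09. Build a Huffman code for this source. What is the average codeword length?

Repeatedly combine the two least-probable nodes; the expected code length is the sum of the merged weights.
merge 9/100 + 13/100 → 11/50
merge 3/20 + 19/100 → 17/50
merge 21/100 + 11/50 → 43/100
merge 23/100 + 17/50 → 57/100
merge 43/100 + 57/100 → 1
L = 11/50 + 17/50 + 43/100 + 57/100 + 1 = 64/25 = 2.56 bits/symbol.

2.56 bits/symbol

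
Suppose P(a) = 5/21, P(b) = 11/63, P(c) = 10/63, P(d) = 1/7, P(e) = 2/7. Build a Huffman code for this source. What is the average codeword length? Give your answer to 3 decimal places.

2.302 bits/symbol

Repeatedly combine the two least-probable nodes; the expected code length is the sum of the merged weights.
merge 1/7 + 10/63 → 19/63
merge 11/63 + 5/21 → 26/63
merge 2/7 + 19/63 → 37/63
merge 26/63 + 37/63 → 1
L = 19/63 + 26/63 + 37/63 + 1 = 145/63 ≈ 2.302 bits/symbol.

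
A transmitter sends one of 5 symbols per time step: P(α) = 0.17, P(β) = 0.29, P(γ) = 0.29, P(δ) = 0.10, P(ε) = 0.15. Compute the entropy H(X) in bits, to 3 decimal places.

2.213 bits

H = −Σ pᵢ log₂ pᵢ.
−0.17·log₂(0.17) = 0.4346
−0.29·log₂(0.29) = 0.5179
−0.29·log₂(0.29) = 0.5179
−0.10·log₂(0.10) = 0.3322
−0.15·log₂(0.15) = 0.4105
Sum ≈ 2.2131 → 2.213 bits.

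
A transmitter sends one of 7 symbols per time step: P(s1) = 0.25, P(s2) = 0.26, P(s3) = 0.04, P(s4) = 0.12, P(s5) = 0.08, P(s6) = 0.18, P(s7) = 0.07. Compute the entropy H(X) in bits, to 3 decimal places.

H = −Σ pᵢ log₂ pᵢ.
−0.25·log₂(0.25) = 0.5000
−0.26·log₂(0.26) = 0.5053
−0.04·log₂(0.04) = 0.1858
−0.12·log₂(0.12) = 0.3671
−0.08·log₂(0.08) = 0.2915
−0.18·log₂(0.18) = 0.4453
−0.07·log₂(0.07) = 0.2686
Sum ≈ 2.5635 → 2.563 bits.

2.563 bits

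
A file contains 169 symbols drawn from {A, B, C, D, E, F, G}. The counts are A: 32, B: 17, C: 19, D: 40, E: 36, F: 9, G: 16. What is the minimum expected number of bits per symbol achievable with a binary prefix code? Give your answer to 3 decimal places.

Probabilities are the counts divided by 169.
Repeatedly combine the two least-probable nodes; the expected code length is the sum of the merged weights.
merge 9/169 + 16/169 → 25/169
merge 17/169 + 19/169 → 36/169
merge 25/169 + 32/169 → 57/169
merge 36/169 + 36/169 → 72/169
merge 40/169 + 57/169 → 97/169
merge 72/169 + 97/169 → 1
L = 25/169 + 36/169 + 57/169 + 72/169 + 97/169 + 1 = 456/169 ≈ 2.698 bits/symbol.

2.698 bits/symbol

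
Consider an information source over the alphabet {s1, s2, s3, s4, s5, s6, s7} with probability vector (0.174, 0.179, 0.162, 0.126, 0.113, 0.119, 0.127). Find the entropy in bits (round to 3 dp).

H = −Σ pᵢ log₂ pᵢ.
−0.174·log₂(0.174) = 0.4390
−0.179·log₂(0.179) = 0.4443
−0.162·log₂(0.162) = 0.4254
−0.126·log₂(0.126) = 0.3766
−0.113·log₂(0.113) = 0.3555
−0.119·log₂(0.119) = 0.3654
−0.127·log₂(0.127) = 0.3781
Sum ≈ 2.7842 → 2.784 bits.

2.784 bits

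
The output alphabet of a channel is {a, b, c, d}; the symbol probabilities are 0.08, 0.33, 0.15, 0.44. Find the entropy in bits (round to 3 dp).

H = −Σ pᵢ log₂ pᵢ.
−0.08·log₂(0.08) = 0.2915
−0.33·log₂(0.33) = 0.5278
−0.15·log₂(0.15) = 0.4105
−0.44·log₂(0.44) = 0.5211
Sum ≈ 1.7510 → 1.751 bits.

1.751 bits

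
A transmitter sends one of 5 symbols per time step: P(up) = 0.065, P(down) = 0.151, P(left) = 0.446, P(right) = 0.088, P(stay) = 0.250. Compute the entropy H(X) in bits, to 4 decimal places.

1.9963 bits

H = −Σ pᵢ log₂ pᵢ.
−0.065·log₂(0.065) = 0.2563
−0.151·log₂(0.151) = 0.4118
−0.446·log₂(0.446) = 0.5195
−0.088·log₂(0.088) = 0.3086
−0.250·log₂(0.250) = 0.5000
Sum ≈ 1.9963 → 1.9963 bits.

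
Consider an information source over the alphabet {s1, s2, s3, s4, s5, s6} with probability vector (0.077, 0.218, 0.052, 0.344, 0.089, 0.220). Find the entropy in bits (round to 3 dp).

H = −Σ pᵢ log₂ pᵢ.
−0.077·log₂(0.077) = 0.2848
−0.218·log₂(0.218) = 0.4791
−0.052·log₂(0.052) = 0.2218
−0.344·log₂(0.344) = 0.5296
−0.089·log₂(0.089) = 0.3106
−0.220·log₂(0.220) = 0.4806
Sum ≈ 2.3065 → 2.306 bits.

2.306 bits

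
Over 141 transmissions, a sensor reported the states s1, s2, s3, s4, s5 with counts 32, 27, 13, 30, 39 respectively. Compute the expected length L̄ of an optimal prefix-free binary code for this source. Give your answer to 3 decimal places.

2.284 bits/symbol

Probabilities are the counts divided by 141.
Repeatedly combine the two least-probable nodes; the expected code length is the sum of the merged weights.
merge 13/141 + 9/47 → 40/141
merge 10/47 + 32/141 → 62/141
merge 13/47 + 40/141 → 79/141
merge 62/141 + 79/141 → 1
L = 40/141 + 62/141 + 79/141 + 1 = 322/141 ≈ 2.284 bits/symbol.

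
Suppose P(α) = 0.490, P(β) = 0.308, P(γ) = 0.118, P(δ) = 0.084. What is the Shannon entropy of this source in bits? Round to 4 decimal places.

H = −Σ pᵢ log₂ pᵢ.
−0.490·log₂(0.490) = 0.5043
−0.308·log₂(0.308) = 0.5233
−0.118·log₂(0.118) = 0.3638
−0.084·log₂(0.084) = 0.3002
Sum ≈ 1.6916 → 1.6916 bits.

1.6916 bits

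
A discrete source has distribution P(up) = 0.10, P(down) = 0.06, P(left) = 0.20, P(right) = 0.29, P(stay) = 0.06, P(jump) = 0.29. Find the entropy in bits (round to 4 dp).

2.3195 bits

H = −Σ pᵢ log₂ pᵢ.
−0.10·log₂(0.10) = 0.3322
−0.06·log₂(0.06) = 0.2435
−0.20·log₂(0.20) = 0.4644
−0.29·log₂(0.29) = 0.5179
−0.06·log₂(0.06) = 0.2435
−0.29·log₂(0.29) = 0.5179
Sum ≈ 2.3195 → 2.3195 bits.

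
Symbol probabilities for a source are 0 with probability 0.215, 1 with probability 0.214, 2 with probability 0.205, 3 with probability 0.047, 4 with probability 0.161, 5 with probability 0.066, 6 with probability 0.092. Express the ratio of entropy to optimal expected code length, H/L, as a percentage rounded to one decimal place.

97.9%

Entropy H = −Σ p log₂ p ≈ 2.6285 bits.
Huffman merges: 47/1000+33/500→113/1000; 23/250+113/1000→41/200; 161/1000+41/200→183/500; 41/200+107/500→419/1000; 43/200+183/500→581/1000; 419/1000+581/1000→1. L = 671/250 ≈ 2.6840.
Efficiency = H/L = 2.6285/2.6840 = 97.9%.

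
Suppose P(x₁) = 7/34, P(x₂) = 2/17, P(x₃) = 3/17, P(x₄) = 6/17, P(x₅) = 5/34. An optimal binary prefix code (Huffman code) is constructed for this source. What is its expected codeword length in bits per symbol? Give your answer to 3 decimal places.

Repeatedly combine the two least-probable nodes; the expected code length is the sum of the merged weights.
merge 2/17 + 5/34 → 9/34
merge 3/17 + 7/34 → 13/34
merge 9/34 + 6/17 → 21/34
merge 13/34 + 21/34 → 1
L = 9/34 + 13/34 + 21/34 + 1 = 77/34 ≈ 2.265 bits/symbol.

2.265 bits/symbol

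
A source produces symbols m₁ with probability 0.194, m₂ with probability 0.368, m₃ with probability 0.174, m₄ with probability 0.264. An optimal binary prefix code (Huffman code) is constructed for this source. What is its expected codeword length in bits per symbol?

Repeatedly combine the two least-probable nodes; the expected code length is the sum of the merged weights.
merge 87/500 + 97/500 → 46/125
merge 33/125 + 46/125 → 79/125
merge 46/125 + 79/125 → 1
L = 46/125 + 79/125 + 1 = 2 bits/symbol.

2 bits/symbol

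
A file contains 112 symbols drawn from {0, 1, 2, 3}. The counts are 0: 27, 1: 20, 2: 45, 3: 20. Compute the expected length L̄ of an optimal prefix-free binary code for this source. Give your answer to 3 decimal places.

1.955 bits/symbol

Probabilities are the counts divided by 112.
Repeatedly combine the two least-probable nodes; the expected code length is the sum of the merged weights.
merge 5/28 + 5/28 → 5/14
merge 27/112 + 5/14 → 67/112
merge 45/112 + 67/112 → 1
L = 5/14 + 67/112 + 1 = 219/112 ≈ 1.955 bits/symbol.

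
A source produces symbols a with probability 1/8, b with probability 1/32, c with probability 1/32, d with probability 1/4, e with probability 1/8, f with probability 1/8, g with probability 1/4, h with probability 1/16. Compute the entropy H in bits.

Each probability is a power of 1/2, so log₂(1/p) is an integer.
H = Σ p·log₂(1/p) = 1/8·3 + 1/32·5 + 1/32·5 + 1/4·2 + 1/8·3 + 1/8·3 + 1/4·2 + 1/16·4 = 2.6875 bits.

2.6875 bits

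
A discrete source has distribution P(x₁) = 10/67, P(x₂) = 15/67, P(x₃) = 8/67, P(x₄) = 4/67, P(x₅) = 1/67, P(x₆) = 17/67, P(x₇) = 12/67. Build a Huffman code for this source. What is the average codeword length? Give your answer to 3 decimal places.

2.597 bits/symbol

Repeatedly combine the two least-probable nodes; the expected code length is the sum of the merged weights.
merge 1/67 + 4/67 → 5/67
merge 5/67 + 8/67 → 13/67
merge 10/67 + 12/67 → 22/67
merge 13/67 + 15/67 → 28/67
merge 17/67 + 22/67 → 39/67
merge 28/67 + 39/67 → 1
L = 5/67 + 13/67 + 22/67 + 28/67 + 39/67 + 1 = 174/67 ≈ 2.597 bits/symbol.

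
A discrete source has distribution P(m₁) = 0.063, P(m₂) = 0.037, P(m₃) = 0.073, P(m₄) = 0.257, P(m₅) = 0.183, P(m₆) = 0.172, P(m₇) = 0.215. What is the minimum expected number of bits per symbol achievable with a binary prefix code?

2.618 bits/symbol

Repeatedly combine the two least-probable nodes; the expected code length is the sum of the merged weights.
merge 37/1000 + 63/1000 → 1/10
merge 73/1000 + 1/10 → 173/1000
merge 43/250 + 173/1000 → 69/200
merge 183/1000 + 43/200 → 199/500
merge 257/1000 + 69/200 → 301/500
merge 199/500 + 301/500 → 1
L = 1/10 + 173/1000 + 69/200 + 199/500 + 301/500 + 1 = 1309/500 = 2.618 bits/symbol.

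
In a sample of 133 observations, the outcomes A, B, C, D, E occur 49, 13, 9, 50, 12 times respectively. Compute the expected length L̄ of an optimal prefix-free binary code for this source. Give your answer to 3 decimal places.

Probabilities are the counts divided by 133.
Repeatedly combine the two least-probable nodes; the expected code length is the sum of the merged weights.
merge 9/133 + 12/133 → 3/19
merge 13/133 + 3/19 → 34/133
merge 34/133 + 7/19 → 83/133
merge 50/133 + 83/133 → 1
L = 3/19 + 34/133 + 83/133 + 1 = 271/133 ≈ 2.038 bits/symbol.

2.038 bits/symbol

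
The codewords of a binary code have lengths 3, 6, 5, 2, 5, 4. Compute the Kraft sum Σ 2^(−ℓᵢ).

0.515625

With common denominator 2^6 = 64: Σ 2^(−ℓᵢ) = 8/64 + 1/64 + 2/64 + 16/64 + 2/64 + 4/64 = 33/64 = 0.515625.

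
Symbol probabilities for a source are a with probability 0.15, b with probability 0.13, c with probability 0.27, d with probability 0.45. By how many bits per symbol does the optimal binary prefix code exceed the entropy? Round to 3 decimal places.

Entropy H = −Σ p log₂ p ≈ 1.8216 bits.
Huffman merges: 13/100+3/20→7/25; 27/100+7/25→11/20; 9/20+11/20→1. L = 183/100 ≈ 1.8300.
L − H = 1.8300 − 1.8216 = 0.008 bits.

0.008 bits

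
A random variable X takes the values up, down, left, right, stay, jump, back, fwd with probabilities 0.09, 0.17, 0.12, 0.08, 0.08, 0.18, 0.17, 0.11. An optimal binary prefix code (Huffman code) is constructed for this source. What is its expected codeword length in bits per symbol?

Repeatedly combine the two least-probable nodes; the expected code length is the sum of the merged weights.
merge 2/25 + 2/25 → 4/25
merge 9/100 + 11/100 → 1/5
merge 3/25 + 4/25 → 7/25
merge 17/100 + 17/100 → 17/50
merge 9/50 + 1/5 → 19/50
merge 7/25 + 17/50 → 31/50
merge 19/50 + 31/50 → 1
L = 4/25 + 1/5 + 7/25 + 17/50 + 19/50 + 31/50 + 1 = 149/50 = 2.98 bits/symbol.

2.98 bits/symbol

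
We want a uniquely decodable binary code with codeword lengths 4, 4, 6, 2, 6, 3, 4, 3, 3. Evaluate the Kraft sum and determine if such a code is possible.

0.84375; yes

With common denominator 2^6 = 64: Σ 2^(−ℓᵢ) = 4/64 + 4/64 + 1/64 + 16/64 + 1/64 + 8/64 + 4/64 + 8/64 + 8/64 = 54/64 = 0.84375.
Kraft's inequality requires Σ ≤ 1; here Σ = 0.84375 ≤ 1, so such a prefix code exists.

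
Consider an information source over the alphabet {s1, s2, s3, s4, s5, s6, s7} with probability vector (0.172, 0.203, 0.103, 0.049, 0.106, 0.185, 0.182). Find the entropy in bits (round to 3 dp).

2.696 bits

H = −Σ pᵢ log₂ pᵢ.
−0.172·log₂(0.172) = 0.4368
−0.203·log₂(0.203) = 0.4670
−0.103·log₂(0.103) = 0.3378
−0.049·log₂(0.049) = 0.2132
−0.106·log₂(0.106) = 0.3432
−0.185·log₂(0.185) = 0.4504
−0.182·log₂(0.182) = 0.4474
Sum ≈ 2.6957 → 2.696 bits.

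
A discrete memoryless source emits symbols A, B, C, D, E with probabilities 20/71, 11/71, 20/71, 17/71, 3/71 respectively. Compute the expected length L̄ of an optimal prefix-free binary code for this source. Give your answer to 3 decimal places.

2.197 bits/symbol

Repeatedly combine the two least-probable nodes; the expected code length is the sum of the merged weights.
merge 3/71 + 11/71 → 14/71
merge 14/71 + 17/71 → 31/71
merge 20/71 + 20/71 → 40/71
merge 31/71 + 40/71 → 1
L = 14/71 + 31/71 + 40/71 + 1 = 156/71 ≈ 2.197 bits/symbol.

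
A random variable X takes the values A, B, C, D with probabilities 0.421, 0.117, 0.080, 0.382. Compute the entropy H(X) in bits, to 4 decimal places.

1.7095 bits

H = −Σ pᵢ log₂ pᵢ.
−0.421·log₂(0.421) = 0.5255
−0.117·log₂(0.117) = 0.3622
−0.080·log₂(0.080) = 0.2915
−0.382·log₂(0.382) = 0.5304
Sum ≈ 1.7095 → 1.7095 bits.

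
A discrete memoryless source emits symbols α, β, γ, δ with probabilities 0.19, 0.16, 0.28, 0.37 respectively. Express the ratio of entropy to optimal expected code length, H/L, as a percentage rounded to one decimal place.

Entropy H = −Σ p log₂ p ≈ 1.9232 bits.
Huffman merges: 4/25+19/100→7/20; 7/25+7/20→63/100; 37/100+63/100→1. L = 99/50 ≈ 1.9800.
Efficiency = H/L = 1.9232/1.9800 = 97.1%.

97.1%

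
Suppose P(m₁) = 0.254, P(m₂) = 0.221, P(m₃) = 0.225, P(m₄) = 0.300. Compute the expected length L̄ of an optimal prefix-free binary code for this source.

Repeatedly combine the two least-probable nodes; the expected code length is the sum of the merged weights.
merge 221/1000 + 9/40 → 223/500
merge 127/500 + 3/10 → 277/500
merge 223/500 + 277/500 → 1
L = 223/500 + 277/500 + 1 = 2 bits/symbol.

2 bits/symbol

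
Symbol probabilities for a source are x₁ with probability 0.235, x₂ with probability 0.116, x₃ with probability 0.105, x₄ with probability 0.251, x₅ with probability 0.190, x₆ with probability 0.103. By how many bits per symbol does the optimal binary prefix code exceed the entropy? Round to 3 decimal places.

0.028 bits

Entropy H = −Σ p log₂ p ≈ 2.4864 bits.
Huffman merges: 103/1000+21/200→26/125; 29/250+19/100→153/500; 26/125+47/200→443/1000; 251/1000+153/500→557/1000; 443/1000+557/1000→1. L = 1257/500 ≈ 2.5140.
L − H = 2.5140 − 2.4864 = 0.028 bits.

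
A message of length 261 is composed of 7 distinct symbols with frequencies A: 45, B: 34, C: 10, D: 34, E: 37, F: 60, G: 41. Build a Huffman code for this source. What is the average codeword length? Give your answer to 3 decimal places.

2.766 bits/symbol

Probabilities are the counts divided by 261.
Repeatedly combine the two least-probable nodes; the expected code length is the sum of the merged weights.
merge 10/261 + 34/261 → 44/261
merge 34/261 + 37/261 → 71/261
merge 41/261 + 44/261 → 85/261
merge 5/29 + 20/87 → 35/87
merge 71/261 + 85/261 → 52/87
merge 35/87 + 52/87 → 1
L = 44/261 + 71/261 + 85/261 + 35/87 + 52/87 + 1 = 722/261 ≈ 2.766 bits/symbol.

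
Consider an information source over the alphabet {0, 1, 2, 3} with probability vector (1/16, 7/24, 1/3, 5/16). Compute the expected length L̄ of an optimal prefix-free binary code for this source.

2 bits/symbol

Repeatedly combine the two least-probable nodes; the expected code length is the sum of the merged weights.
merge 1/16 + 7/24 → 17/48
merge 5/16 + 1/3 → 31/48
merge 17/48 + 31/48 → 1
L = 17/48 + 31/48 + 1 = 2 bits/symbol.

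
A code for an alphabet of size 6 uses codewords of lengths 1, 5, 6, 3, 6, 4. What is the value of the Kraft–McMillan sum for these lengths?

With common denominator 2^6 = 64: Σ 2^(−ℓᵢ) = 32/64 + 2/64 + 1/64 + 8/64 + 1/64 + 4/64 = 48/64 = 0.75.

0.75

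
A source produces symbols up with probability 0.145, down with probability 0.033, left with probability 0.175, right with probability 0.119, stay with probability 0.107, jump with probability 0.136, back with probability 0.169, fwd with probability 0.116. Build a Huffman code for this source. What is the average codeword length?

2.965 bits/symbol

Repeatedly combine the two least-probable nodes; the expected code length is the sum of the merged weights.
merge 33/1000 + 107/1000 → 7/50
merge 29/250 + 119/1000 → 47/200
merge 17/125 + 7/50 → 69/250
merge 29/200 + 169/1000 → 157/500
merge 7/40 + 47/200 → 41/100
merge 69/250 + 157/500 → 59/100
merge 41/100 + 59/100 → 1
L = 7/50 + 47/200 + 69/250 + 157/500 + 41/100 + 59/100 + 1 = 593/200 = 2.965 bits/symbol.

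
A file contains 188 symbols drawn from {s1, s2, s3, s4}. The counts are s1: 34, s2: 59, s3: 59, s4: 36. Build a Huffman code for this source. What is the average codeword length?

2 bits/symbol

Probabilities are the counts divided by 188.
Repeatedly combine the two least-probable nodes; the expected code length is the sum of the merged weights.
merge 17/94 + 9/47 → 35/94
merge 59/188 + 59/188 → 59/94
merge 35/94 + 59/94 → 1
L = 35/94 + 59/94 + 1 = 2 bits/symbol.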